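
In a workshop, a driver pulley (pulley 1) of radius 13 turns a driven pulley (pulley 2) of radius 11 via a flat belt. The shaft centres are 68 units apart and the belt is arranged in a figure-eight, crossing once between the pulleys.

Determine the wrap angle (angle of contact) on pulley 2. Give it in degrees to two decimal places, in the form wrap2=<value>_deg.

wrap2=221.33_deg

crossed belt: β = asin((r1+r2)/C) = asin(24/68) = 20.6673°
wrap1 = wrap2 = π + 2β = 221.3346°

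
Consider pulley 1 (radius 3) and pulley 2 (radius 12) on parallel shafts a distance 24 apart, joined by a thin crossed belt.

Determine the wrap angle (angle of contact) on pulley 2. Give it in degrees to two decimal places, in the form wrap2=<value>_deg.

crossed belt: β = asin((r1+r2)/C) = asin(15/24) = 38.6822°
wrap1 = wrap2 = π + 2β = 257.3644°

wrap2=257.36_deg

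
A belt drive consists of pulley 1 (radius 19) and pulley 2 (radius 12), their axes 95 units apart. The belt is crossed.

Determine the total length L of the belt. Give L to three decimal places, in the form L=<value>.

L=297.598

crossed belt: β = asin((r1+r2)/C) = asin(31/95) = 19.0453°
wrap1 = wrap2 = π + 2β = 218.0906°
tangent length = C·cosβ = 89.7998
L = (r1+r2)·wrap + 2·C·cosβ = 31·3.8064 + 2·89.7998 = 297.5979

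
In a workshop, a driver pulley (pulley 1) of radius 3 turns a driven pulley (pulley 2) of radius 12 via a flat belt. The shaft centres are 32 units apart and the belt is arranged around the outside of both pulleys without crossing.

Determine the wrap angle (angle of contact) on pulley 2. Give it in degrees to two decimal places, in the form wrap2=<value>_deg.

wrap2=212.67_deg

open belt: β = asin((r2−r1)/C) = asin(9/32) = 16.3348°
wrap1 = π − 2β = 147.3304°
wrap2 = π + 2β = 212.6696°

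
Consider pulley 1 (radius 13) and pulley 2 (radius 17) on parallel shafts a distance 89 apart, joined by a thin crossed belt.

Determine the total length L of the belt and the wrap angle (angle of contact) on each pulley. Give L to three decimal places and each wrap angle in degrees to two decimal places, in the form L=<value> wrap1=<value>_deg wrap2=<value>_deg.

crossed belt: β = asin((r1+r2)/C) = asin(30/89) = 19.6990°
wrap1 = wrap2 = π + 2β = 219.3980°
tangent length = C·cosβ = 83.7914
L = (r1+r2)·wrap + 2·C·cosβ = 30·3.8292 + 2·83.7914 = 282.4593

L=282.459 wrap1=219.40_deg wrap2=219.40_deg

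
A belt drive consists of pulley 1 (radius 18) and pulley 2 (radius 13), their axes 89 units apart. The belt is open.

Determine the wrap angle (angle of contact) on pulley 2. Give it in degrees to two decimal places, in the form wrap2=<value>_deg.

wrap2=173.56_deg

open belt: β = asin((r2−r1)/C) = asin(-5/89) = -3.2206°
wrap1 = π − 2β = 186.4411°
wrap2 = π + 2β = 173.5589°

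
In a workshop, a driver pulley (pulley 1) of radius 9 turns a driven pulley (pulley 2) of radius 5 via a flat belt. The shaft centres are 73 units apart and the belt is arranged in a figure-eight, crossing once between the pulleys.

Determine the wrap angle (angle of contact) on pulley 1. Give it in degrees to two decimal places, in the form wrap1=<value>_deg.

wrap1=202.11_deg

crossed belt: β = asin((r1+r2)/C) = asin(14/73) = 11.0567°
wrap1 = wrap2 = π + 2β = 202.1135°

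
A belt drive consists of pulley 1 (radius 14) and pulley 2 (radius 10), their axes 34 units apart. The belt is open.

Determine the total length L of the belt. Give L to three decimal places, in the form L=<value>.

L=143.869

open belt: β = asin((r2−r1)/C) = asin(-4/34) = -6.7563°
wrap1 = π − 2β = 193.5127°
wrap2 = π + 2β = 166.4873°
tangent length = C·cosβ = 33.7639
L = r1·wrap1 + r2·wrap2 + 2·C·cosβ = 14·3.3774 + 10·2.9058 + 2·33.7639 = 143.8694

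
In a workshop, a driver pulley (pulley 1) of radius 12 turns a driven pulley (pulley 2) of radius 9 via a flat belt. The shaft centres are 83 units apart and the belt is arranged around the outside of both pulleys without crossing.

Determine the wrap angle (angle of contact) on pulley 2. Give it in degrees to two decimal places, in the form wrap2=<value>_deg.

wrap2=175.86_deg

open belt: β = asin((r2−r1)/C) = asin(-3/83) = -2.0714°
wrap1 = π − 2β = 184.1428°
wrap2 = π + 2β = 175.8572°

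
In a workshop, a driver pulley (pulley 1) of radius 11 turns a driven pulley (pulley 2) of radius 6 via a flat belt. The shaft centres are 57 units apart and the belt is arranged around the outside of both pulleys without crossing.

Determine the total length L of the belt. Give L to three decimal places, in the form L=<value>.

L=167.846

open belt: β = asin((r2−r1)/C) = asin(-5/57) = -5.0324°
wrap1 = π − 2β = 190.0648°
wrap2 = π + 2β = 169.9352°
tangent length = C·cosβ = 56.7803
L = r1·wrap1 + r2·wrap2 + 2·C·cosβ = 11·3.3173 + 6·2.9659 + 2·56.7803 = 167.8460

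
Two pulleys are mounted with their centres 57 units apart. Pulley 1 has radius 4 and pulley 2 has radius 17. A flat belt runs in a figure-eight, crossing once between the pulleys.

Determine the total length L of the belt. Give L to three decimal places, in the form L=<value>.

L=187.802

crossed belt: β = asin((r1+r2)/C) = asin(21/57) = 21.6183°
wrap1 = wrap2 = π + 2β = 223.2365°
tangent length = C·cosβ = 52.9906
L = (r1+r2)·wrap + 2·C·cosβ = 21·3.8962 + 2·52.9906 = 187.8016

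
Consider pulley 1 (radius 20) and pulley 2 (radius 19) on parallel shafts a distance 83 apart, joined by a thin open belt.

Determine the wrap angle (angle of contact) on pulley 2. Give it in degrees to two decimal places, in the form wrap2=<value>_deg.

open belt: β = asin((r2−r1)/C) = asin(-1/83) = -0.6903°
wrap1 = π − 2β = 181.3807°
wrap2 = π + 2β = 178.6193°

wrap2=178.62_deg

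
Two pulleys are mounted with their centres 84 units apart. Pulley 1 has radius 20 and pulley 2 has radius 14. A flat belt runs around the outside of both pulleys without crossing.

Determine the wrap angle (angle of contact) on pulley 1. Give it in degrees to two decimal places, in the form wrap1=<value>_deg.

wrap1=188.19_deg

open belt: β = asin((r2−r1)/C) = asin(-6/84) = -4.0960°
wrap1 = π − 2β = 188.1921°
wrap2 = π + 2β = 171.8079°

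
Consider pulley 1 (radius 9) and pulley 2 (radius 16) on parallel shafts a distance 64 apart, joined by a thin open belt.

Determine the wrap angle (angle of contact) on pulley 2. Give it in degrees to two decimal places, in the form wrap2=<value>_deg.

wrap2=192.56_deg

open belt: β = asin((r2−r1)/C) = asin(7/64) = 6.2793°
wrap1 = π − 2β = 167.4414°
wrap2 = π + 2β = 192.5586°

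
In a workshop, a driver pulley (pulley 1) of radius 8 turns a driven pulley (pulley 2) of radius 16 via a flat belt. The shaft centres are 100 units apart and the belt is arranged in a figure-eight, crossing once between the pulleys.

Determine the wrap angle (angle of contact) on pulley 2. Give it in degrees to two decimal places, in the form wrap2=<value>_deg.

crossed belt: β = asin((r1+r2)/C) = asin(24/100) = 13.8865°
wrap1 = wrap2 = π + 2β = 207.7731°

wrap2=207.77_deg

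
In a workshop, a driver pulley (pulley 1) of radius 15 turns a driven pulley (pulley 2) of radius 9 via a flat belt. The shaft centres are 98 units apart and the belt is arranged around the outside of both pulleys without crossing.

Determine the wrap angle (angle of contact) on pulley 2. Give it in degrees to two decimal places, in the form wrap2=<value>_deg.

wrap2=172.98_deg

open belt: β = asin((r2−r1)/C) = asin(-6/98) = -3.5101°
wrap1 = π − 2β = 187.0202°
wrap2 = π + 2β = 172.9798°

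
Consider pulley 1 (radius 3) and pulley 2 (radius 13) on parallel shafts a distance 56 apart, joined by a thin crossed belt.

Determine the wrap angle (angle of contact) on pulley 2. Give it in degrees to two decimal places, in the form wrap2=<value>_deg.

crossed belt: β = asin((r1+r2)/C) = asin(16/56) = 16.6015°
wrap1 = wrap2 = π + 2β = 213.2031°

wrap2=213.20_deg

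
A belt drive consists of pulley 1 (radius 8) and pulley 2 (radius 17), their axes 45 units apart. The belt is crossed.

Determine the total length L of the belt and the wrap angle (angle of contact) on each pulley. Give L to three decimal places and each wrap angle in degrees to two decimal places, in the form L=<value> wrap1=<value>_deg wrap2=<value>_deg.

crossed belt: β = asin((r1+r2)/C) = asin(25/45) = 33.7490°
wrap1 = wrap2 = π + 2β = 247.4980°
tangent length = C·cosβ = 37.4166
L = (r1+r2)·wrap + 2·C·cosβ = 25·4.3197 + 2·37.4166 = 182.8245

L=182.825 wrap1=247.50_deg wrap2=247.50_deg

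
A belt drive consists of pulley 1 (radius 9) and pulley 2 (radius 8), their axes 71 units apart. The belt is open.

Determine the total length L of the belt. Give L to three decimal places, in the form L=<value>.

open belt: β = asin((r2−r1)/C) = asin(-1/71) = -0.8070°
wrap1 = π − 2β = 181.6140°
wrap2 = π + 2β = 178.3860°
tangent length = C·cosβ = 70.9930
L = r1·wrap1 + r2·wrap2 + 2·C·cosβ = 9·3.1698 + 8·3.1134 + 2·70.9930 = 195.4212

L=195.421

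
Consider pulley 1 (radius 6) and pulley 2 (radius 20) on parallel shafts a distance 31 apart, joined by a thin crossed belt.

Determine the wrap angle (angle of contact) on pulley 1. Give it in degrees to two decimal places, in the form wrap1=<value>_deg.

wrap1=294.01_deg

crossed belt: β = asin((r1+r2)/C) = asin(26/31) = 57.0041°
wrap1 = wrap2 = π + 2β = 294.0082°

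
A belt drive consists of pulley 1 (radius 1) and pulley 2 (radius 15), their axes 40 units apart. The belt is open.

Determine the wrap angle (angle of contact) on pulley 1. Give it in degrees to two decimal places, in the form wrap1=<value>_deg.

wrap1=139.03_deg

open belt: β = asin((r2−r1)/C) = asin(14/40) = 20.4873°
wrap1 = π − 2β = 139.0254°
wrap2 = π + 2β = 220.9746°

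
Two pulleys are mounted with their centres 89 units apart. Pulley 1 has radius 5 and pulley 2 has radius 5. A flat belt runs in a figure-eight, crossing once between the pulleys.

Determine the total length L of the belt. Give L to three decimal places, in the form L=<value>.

crossed belt: β = asin((r1+r2)/C) = asin(10/89) = 6.4514°
wrap1 = wrap2 = π + 2β = 192.9027°
tangent length = C·cosβ = 88.4364
L = (r1+r2)·wrap + 2·C·cosβ = 10·3.3668 + 2·88.4364 = 210.5407

L=210.541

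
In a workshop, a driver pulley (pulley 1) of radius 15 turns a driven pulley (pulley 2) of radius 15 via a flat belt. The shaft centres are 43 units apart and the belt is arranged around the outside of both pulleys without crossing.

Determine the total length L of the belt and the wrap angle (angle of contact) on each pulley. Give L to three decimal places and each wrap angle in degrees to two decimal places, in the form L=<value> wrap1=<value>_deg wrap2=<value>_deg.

L=180.248 wrap1=180.00_deg wrap2=180.00_deg

open belt: β = asin((r2−r1)/C) = asin(0/43) = 0.0000°
wrap1 = π − 2β = 180.0000°
wrap2 = π + 2β = 180.0000°
tangent length = C·cosβ = 43.0000
L = r1·wrap1 + r2·wrap2 + 2·C·cosβ = 15·3.1416 + 15·3.1416 + 2·43.0000 = 180.2478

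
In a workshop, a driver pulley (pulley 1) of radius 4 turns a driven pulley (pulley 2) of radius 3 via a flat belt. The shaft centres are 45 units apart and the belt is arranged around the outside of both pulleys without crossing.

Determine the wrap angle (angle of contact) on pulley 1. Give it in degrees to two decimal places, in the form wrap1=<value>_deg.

open belt: β = asin((r2−r1)/C) = asin(-1/45) = -1.2733°
wrap1 = π − 2β = 182.5467°
wrap2 = π + 2β = 177.4533°

wrap1=182.55_deg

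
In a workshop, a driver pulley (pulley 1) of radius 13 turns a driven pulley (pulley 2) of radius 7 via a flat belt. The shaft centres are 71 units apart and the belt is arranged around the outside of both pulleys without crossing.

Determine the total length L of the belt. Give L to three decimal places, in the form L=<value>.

open belt: β = asin((r2−r1)/C) = asin(-6/71) = -4.8477°
wrap1 = π − 2β = 189.6954°
wrap2 = π + 2β = 170.3046°
tangent length = C·cosβ = 70.7460
L = r1·wrap1 + r2·wrap2 + 2·C·cosβ = 13·3.3108 + 7·2.9724 + 2·70.7460 = 205.3392

L=205.339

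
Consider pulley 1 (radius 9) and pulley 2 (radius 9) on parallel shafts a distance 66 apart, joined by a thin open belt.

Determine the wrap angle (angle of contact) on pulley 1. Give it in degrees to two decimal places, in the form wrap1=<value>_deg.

wrap1=180.00_deg

open belt: β = asin((r2−r1)/C) = asin(0/66) = 0.0000°
wrap1 = π − 2β = 180.0000°
wrap2 = π + 2β = 180.0000°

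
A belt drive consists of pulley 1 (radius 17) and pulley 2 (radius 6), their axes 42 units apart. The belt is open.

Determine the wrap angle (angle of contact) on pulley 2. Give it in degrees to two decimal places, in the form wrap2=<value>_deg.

wrap2=149.63_deg

open belt: β = asin((r2−r1)/C) = asin(-11/42) = -15.1831°
wrap1 = π − 2β = 210.3662°
wrap2 = π + 2β = 149.6338°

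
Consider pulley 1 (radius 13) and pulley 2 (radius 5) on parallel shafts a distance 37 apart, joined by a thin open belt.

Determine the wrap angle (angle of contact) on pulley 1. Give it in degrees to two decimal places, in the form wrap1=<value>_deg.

wrap1=204.97_deg

open belt: β = asin((r2−r1)/C) = asin(-8/37) = -12.4869°
wrap1 = π − 2β = 204.9738°
wrap2 = π + 2β = 155.0262°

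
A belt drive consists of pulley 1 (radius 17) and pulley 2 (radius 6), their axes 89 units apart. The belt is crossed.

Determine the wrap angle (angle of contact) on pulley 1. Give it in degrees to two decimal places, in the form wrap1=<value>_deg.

crossed belt: β = asin((r1+r2)/C) = asin(23/89) = 14.9767°
wrap1 = wrap2 = π + 2β = 209.9535°

wrap1=209.95_deg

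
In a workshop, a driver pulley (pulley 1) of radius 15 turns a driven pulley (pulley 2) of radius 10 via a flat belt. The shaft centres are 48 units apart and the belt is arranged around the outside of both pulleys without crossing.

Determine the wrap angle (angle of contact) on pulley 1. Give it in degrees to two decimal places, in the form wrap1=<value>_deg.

open belt: β = asin((r2−r1)/C) = asin(-5/48) = -5.9792°
wrap1 = π − 2β = 191.9583°
wrap2 = π + 2β = 168.0417°

wrap1=191.96_deg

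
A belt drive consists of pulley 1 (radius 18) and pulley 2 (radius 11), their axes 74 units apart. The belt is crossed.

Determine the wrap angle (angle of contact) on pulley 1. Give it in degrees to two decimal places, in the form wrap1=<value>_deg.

wrap1=226.14_deg

crossed belt: β = asin((r1+r2)/C) = asin(29/74) = 23.0723°
wrap1 = wrap2 = π + 2β = 226.1445°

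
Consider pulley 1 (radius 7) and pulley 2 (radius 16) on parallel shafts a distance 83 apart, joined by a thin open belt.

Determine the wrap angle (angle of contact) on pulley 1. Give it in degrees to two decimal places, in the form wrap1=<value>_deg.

wrap1=167.55_deg

open belt: β = asin((r2−r1)/C) = asin(9/83) = 6.2250°
wrap1 = π − 2β = 167.5499°
wrap2 = π + 2β = 192.4501°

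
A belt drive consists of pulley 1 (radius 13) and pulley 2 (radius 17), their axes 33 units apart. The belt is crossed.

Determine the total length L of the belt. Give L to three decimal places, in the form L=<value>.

crossed belt: β = asin((r1+r2)/C) = asin(30/33) = 65.3800°
wrap1 = wrap2 = π + 2β = 310.7600°
tangent length = C·cosβ = 13.7477
L = (r1+r2)·wrap + 2·C·cosβ = 30·5.4238 + 2·13.7477 = 190.2090

L=190.209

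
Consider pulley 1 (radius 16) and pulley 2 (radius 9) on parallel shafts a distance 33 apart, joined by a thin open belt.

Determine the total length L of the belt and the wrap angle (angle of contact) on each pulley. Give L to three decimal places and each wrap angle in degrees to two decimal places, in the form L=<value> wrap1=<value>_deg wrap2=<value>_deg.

open belt: β = asin((r2−r1)/C) = asin(-7/33) = -12.2467°
wrap1 = π − 2β = 204.4934°
wrap2 = π + 2β = 155.5066°
tangent length = C·cosβ = 32.2490
L = r1·wrap1 + r2·wrap2 + 2·C·cosβ = 16·3.5691 + 9·2.7141 + 2·32.2490 = 146.0303

L=146.030 wrap1=204.49_deg wrap2=155.51_deg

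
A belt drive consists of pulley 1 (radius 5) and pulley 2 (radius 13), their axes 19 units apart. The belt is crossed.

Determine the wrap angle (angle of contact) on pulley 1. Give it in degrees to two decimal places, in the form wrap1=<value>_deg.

wrap1=322.66_deg

crossed belt: β = asin((r1+r2)/C) = asin(18/19) = 71.3283°
wrap1 = wrap2 = π + 2β = 322.6566°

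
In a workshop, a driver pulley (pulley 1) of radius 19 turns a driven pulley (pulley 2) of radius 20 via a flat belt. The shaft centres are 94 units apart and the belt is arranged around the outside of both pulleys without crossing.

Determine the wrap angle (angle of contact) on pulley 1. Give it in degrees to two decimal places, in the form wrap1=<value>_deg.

open belt: β = asin((r2−r1)/C) = asin(1/94) = 0.6095°
wrap1 = π − 2β = 178.7809°
wrap2 = π + 2β = 181.2191°

wrap1=178.78_deg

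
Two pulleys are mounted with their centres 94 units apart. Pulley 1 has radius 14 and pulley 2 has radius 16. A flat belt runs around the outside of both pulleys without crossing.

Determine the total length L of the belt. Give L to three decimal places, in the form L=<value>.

open belt: β = asin((r2−r1)/C) = asin(2/94) = 1.2192°
wrap1 = π − 2β = 177.5617°
wrap2 = π + 2β = 182.4383°
tangent length = C·cosβ = 93.9787
L = r1·wrap1 + r2·wrap2 + 2·C·cosβ = 14·3.0990 + 16·3.1841 + 2·93.9787 = 282.2903

L=282.290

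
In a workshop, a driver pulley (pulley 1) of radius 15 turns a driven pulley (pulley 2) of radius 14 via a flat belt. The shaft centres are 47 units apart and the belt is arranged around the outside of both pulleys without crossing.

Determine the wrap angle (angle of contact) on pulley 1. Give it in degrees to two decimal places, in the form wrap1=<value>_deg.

open belt: β = asin((r2−r1)/C) = asin(-1/47) = -1.2192°
wrap1 = π − 2β = 182.4383°
wrap2 = π + 2β = 177.5617°

wrap1=182.44_deg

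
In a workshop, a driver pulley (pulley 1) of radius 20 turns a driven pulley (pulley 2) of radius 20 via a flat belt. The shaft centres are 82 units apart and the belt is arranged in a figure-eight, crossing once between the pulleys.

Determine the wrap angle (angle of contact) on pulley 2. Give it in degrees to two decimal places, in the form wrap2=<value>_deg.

wrap2=238.39_deg

crossed belt: β = asin((r1+r2)/C) = asin(40/82) = 29.1964°
wrap1 = wrap2 = π + 2β = 238.3928°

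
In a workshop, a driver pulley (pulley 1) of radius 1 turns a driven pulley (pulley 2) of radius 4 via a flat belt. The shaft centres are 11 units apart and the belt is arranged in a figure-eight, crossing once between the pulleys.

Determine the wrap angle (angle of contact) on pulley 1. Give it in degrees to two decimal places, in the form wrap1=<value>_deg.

wrap1=234.07_deg

crossed belt: β = asin((r1+r2)/C) = asin(5/11) = 27.0357°
wrap1 = wrap2 = π + 2β = 234.0714°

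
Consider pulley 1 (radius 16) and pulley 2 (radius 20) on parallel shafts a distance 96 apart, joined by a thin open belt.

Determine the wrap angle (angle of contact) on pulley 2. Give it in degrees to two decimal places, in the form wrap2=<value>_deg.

open belt: β = asin((r2−r1)/C) = asin(4/96) = 2.3880°
wrap1 = π − 2β = 175.2240°
wrap2 = π + 2β = 184.7760°

wrap2=184.78_deg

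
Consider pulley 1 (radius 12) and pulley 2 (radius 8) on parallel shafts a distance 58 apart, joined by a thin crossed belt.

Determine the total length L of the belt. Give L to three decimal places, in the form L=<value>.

L=185.799

crossed belt: β = asin((r1+r2)/C) = asin(20/58) = 20.1713°
wrap1 = wrap2 = π + 2β = 220.3425°
tangent length = C·cosβ = 54.4426
L = (r1+r2)·wrap + 2·C·cosβ = 20·3.8457 + 2·54.4426 = 185.7993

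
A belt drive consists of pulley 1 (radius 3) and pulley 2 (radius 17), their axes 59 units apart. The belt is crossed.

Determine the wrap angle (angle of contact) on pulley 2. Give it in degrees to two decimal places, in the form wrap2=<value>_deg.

crossed belt: β = asin((r1+r2)/C) = asin(20/59) = 19.8149°
wrap1 = wrap2 = π + 2β = 219.6299°

wrap2=219.63_deg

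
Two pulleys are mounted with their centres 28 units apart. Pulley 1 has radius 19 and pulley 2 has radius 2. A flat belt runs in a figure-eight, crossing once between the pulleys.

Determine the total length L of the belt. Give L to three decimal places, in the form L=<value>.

crossed belt: β = asin((r1+r2)/C) = asin(21/28) = 48.5904°
wrap1 = wrap2 = π + 2β = 277.1808°
tangent length = C·cosβ = 18.5203
L = (r1+r2)·wrap + 2·C·cosβ = 21·4.8377 + 2·18.5203 = 138.6326

L=138.633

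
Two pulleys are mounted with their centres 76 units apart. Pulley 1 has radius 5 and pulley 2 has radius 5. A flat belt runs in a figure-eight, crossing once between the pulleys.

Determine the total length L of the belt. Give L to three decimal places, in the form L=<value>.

crossed belt: β = asin((r1+r2)/C) = asin(10/76) = 7.5608°
wrap1 = wrap2 = π + 2β = 195.1217°
tangent length = C·cosβ = 75.3392
L = (r1+r2)·wrap + 2·C·cosβ = 10·3.4055 + 2·75.3392 = 184.7336

L=184.734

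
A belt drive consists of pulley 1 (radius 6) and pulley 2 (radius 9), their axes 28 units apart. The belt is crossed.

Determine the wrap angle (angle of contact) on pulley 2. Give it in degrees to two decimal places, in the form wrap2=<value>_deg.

wrap2=244.78_deg

crossed belt: β = asin((r1+r2)/C) = asin(15/28) = 32.3924°
wrap1 = wrap2 = π + 2β = 244.7847°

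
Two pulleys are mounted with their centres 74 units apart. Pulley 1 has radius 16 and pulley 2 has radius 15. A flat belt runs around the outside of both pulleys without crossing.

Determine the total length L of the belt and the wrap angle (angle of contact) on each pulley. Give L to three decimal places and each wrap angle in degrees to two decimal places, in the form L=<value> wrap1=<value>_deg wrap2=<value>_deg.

open belt: β = asin((r2−r1)/C) = asin(-1/74) = -0.7743°
wrap1 = π − 2β = 181.5486°
wrap2 = π + 2β = 178.4514°
tangent length = C·cosβ = 73.9932
L = r1·wrap1 + r2·wrap2 + 2·C·cosβ = 16·3.1686 + 15·3.1146 + 2·73.9932 = 245.4029

L=245.403 wrap1=181.55_deg wrap2=178.45_deg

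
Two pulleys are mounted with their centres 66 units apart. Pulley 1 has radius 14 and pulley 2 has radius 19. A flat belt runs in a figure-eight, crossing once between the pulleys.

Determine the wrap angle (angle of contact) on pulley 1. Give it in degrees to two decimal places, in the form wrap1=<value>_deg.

crossed belt: β = asin((r1+r2)/C) = asin(33/66) = 30.0000°
wrap1 = wrap2 = π + 2β = 240.0000°

wrap1=240.00_deg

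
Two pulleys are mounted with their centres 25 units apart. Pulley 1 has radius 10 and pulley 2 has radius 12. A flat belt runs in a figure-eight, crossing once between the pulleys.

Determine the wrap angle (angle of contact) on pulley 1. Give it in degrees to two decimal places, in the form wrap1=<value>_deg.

crossed belt: β = asin((r1+r2)/C) = asin(22/25) = 61.6424°
wrap1 = wrap2 = π + 2β = 303.2847°

wrap1=303.28_deg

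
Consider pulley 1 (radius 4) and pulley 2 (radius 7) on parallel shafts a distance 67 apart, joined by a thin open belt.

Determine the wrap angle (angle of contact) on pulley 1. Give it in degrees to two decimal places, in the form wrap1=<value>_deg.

open belt: β = asin((r2−r1)/C) = asin(3/67) = 2.5663°
wrap1 = π − 2β = 174.8673°
wrap2 = π + 2β = 185.1327°

wrap1=174.87_deg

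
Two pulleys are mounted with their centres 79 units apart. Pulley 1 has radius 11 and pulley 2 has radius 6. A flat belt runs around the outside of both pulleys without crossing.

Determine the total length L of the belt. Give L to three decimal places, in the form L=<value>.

L=211.724

open belt: β = asin((r2−r1)/C) = asin(-5/79) = -3.6287°
wrap1 = π − 2β = 187.2575°
wrap2 = π + 2β = 172.7425°
tangent length = C·cosβ = 78.8416
L = r1·wrap1 + r2·wrap2 + 2·C·cosβ = 11·3.2683 + 6·3.0149 + 2·78.8416 = 211.7236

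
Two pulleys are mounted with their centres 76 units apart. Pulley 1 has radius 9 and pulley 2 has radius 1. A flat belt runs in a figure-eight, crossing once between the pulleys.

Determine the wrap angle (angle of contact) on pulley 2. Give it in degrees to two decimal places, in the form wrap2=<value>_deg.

wrap2=195.12_deg

crossed belt: β = asin((r1+r2)/C) = asin(10/76) = 7.5608°
wrap1 = wrap2 = π + 2β = 195.1217°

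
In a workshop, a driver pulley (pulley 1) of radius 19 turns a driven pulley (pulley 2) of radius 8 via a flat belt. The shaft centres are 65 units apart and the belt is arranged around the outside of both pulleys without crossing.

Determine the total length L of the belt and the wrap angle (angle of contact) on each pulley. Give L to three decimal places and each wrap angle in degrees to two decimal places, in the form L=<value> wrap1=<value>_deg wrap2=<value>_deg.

L=216.689 wrap1=199.49_deg wrap2=160.51_deg

open belt: β = asin((r2−r1)/C) = asin(-11/65) = -9.7431°
wrap1 = π − 2β = 199.4862°
wrap2 = π + 2β = 160.5138°
tangent length = C·cosβ = 64.0625
L = r1·wrap1 + r2·wrap2 + 2·C·cosβ = 19·3.4817 + 8·2.8015 + 2·64.0625 = 216.6890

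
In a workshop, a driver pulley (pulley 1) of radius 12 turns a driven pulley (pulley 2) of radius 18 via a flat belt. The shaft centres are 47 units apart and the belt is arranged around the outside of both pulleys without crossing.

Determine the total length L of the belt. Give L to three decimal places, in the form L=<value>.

L=189.015

open belt: β = asin((r2−r1)/C) = asin(6/47) = 7.3344°
wrap1 = π − 2β = 165.3313°
wrap2 = π + 2β = 194.6687°
tangent length = C·cosβ = 46.6154
L = r1·wrap1 + r2·wrap2 + 2·C·cosβ = 12·2.8856 + 18·3.3976 + 2·46.6154 = 189.0148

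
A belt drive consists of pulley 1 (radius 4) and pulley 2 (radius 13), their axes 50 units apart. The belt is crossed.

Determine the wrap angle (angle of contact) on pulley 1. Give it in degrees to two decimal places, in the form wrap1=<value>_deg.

wrap1=219.75_deg

crossed belt: β = asin((r1+r2)/C) = asin(17/50) = 19.8769°
wrap1 = wrap2 = π + 2β = 219.7537°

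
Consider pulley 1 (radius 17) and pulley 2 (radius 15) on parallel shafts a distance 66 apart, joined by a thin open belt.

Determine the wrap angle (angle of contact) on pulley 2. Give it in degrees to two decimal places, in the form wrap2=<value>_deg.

wrap2=176.53_deg

open belt: β = asin((r2−r1)/C) = asin(-2/66) = -1.7365°
wrap1 = π − 2β = 183.4730°
wrap2 = π + 2β = 176.5270°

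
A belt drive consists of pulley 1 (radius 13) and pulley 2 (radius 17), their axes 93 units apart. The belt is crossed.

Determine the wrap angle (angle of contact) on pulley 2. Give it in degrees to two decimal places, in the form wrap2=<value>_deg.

crossed belt: β = asin((r1+r2)/C) = asin(30/93) = 18.8191°
wrap1 = wrap2 = π + 2β = 217.6381°

wrap2=217.64_deg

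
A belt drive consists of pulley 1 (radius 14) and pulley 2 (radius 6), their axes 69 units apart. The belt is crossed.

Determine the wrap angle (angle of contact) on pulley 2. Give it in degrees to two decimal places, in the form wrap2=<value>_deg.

wrap2=213.70_deg

crossed belt: β = asin((r1+r2)/C) = asin(20/69) = 16.8493°
wrap1 = wrap2 = π + 2β = 213.6986°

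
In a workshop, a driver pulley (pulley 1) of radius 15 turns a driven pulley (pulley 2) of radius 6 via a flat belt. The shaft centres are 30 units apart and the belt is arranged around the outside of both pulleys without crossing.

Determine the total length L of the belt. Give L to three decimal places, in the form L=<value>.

L=128.694

open belt: β = asin((r2−r1)/C) = asin(-9/30) = -17.4576°
wrap1 = π − 2β = 214.9152°
wrap2 = π + 2β = 145.0848°
tangent length = C·cosβ = 28.6182
L = r1·wrap1 + r2·wrap2 + 2·C·cosβ = 15·3.7510 + 6·2.5322 + 2·28.6182 = 128.6943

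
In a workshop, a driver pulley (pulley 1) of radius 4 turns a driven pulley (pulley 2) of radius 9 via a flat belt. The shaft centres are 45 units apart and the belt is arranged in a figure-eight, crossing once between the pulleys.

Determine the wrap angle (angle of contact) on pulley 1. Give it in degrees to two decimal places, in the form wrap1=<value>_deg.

wrap1=213.58_deg

crossed belt: β = asin((r1+r2)/C) = asin(13/45) = 16.7914°
wrap1 = wrap2 = π + 2β = 213.5829°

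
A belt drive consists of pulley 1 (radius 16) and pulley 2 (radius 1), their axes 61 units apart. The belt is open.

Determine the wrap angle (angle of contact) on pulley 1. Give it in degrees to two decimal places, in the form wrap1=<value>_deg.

wrap1=208.47_deg

open belt: β = asin((r2−r1)/C) = asin(-15/61) = -14.2351°
wrap1 = π − 2β = 208.4702°
wrap2 = π + 2β = 151.5298°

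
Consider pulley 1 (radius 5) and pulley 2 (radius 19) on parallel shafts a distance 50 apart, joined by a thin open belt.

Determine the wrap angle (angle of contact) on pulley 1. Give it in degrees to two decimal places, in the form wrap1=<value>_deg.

wrap1=147.48_deg

open belt: β = asin((r2−r1)/C) = asin(14/50) = 16.2602°
wrap1 = π − 2β = 147.4796°
wrap2 = π + 2β = 212.5204°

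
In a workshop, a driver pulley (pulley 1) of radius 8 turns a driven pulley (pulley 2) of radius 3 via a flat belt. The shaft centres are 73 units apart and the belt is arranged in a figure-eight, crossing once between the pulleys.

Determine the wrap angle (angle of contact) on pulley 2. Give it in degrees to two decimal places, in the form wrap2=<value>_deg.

crossed belt: β = asin((r1+r2)/C) = asin(11/73) = 8.6666°
wrap1 = wrap2 = π + 2β = 197.3332°

wrap2=197.33_deg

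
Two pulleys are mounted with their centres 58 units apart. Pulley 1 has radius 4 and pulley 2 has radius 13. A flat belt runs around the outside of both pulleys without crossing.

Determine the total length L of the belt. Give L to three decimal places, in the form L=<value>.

open belt: β = asin((r2−r1)/C) = asin(9/58) = 8.9268°
wrap1 = π − 2β = 162.1464°
wrap2 = π + 2β = 197.8536°
tangent length = C·cosβ = 57.2975
L = r1·wrap1 + r2·wrap2 + 2·C·cosβ = 4·2.8300 + 13·3.4532 + 2·57.2975 = 170.8064

L=170.806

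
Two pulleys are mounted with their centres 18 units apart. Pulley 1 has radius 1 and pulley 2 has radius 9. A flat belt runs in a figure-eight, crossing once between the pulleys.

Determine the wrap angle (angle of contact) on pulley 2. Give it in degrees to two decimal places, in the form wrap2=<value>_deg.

crossed belt: β = asin((r1+r2)/C) = asin(10/18) = 33.7490°
wrap1 = wrap2 = π + 2β = 247.4980°

wrap2=247.50_deg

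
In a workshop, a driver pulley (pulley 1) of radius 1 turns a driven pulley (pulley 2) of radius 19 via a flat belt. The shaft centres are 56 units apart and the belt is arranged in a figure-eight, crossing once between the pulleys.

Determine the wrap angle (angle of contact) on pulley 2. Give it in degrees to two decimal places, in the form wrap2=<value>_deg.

wrap2=221.85_deg

crossed belt: β = asin((r1+r2)/C) = asin(20/56) = 20.9248°
wrap1 = wrap2 = π + 2β = 221.8497°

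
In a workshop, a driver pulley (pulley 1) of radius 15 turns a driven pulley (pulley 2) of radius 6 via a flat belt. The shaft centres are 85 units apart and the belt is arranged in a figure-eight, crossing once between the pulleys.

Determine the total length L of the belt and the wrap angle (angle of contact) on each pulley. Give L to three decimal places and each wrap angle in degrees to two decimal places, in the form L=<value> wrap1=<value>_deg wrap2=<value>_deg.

L=241.189 wrap1=208.61_deg wrap2=208.61_deg

crossed belt: β = asin((r1+r2)/C) = asin(21/85) = 14.3035°
wrap1 = wrap2 = π + 2β = 208.6071°
tangent length = C·cosβ = 82.3650
L = (r1+r2)·wrap + 2·C·cosβ = 21·3.6409 + 2·82.3650 = 241.1886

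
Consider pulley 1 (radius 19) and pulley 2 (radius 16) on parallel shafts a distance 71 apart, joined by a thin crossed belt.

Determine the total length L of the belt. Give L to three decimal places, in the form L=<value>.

L=269.587

crossed belt: β = asin((r1+r2)/C) = asin(35/71) = 29.5352°
wrap1 = wrap2 = π + 2β = 239.0703°
tangent length = C·cosβ = 61.7738
L = (r1+r2)·wrap + 2·C·cosβ = 35·4.1726 + 2·61.7738 = 269.5873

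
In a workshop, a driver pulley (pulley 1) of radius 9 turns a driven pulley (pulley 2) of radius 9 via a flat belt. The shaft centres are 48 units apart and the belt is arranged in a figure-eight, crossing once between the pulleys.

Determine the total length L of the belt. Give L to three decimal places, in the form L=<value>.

L=159.381

crossed belt: β = asin((r1+r2)/C) = asin(18/48) = 22.0243°
wrap1 = wrap2 = π + 2β = 224.0486°
tangent length = C·cosβ = 44.4972
L = (r1+r2)·wrap + 2·C·cosβ = 18·3.9104 + 2·44.4972 = 159.3813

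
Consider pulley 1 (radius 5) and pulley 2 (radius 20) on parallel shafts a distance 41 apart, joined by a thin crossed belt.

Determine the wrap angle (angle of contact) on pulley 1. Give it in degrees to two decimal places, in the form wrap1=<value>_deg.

crossed belt: β = asin((r1+r2)/C) = asin(25/41) = 37.5719°
wrap1 = wrap2 = π + 2β = 255.1437°

wrap1=255.14_deg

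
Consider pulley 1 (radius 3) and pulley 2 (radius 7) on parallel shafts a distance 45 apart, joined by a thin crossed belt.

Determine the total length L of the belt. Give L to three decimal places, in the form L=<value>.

crossed belt: β = asin((r1+r2)/C) = asin(10/45) = 12.8396°
wrap1 = wrap2 = π + 2β = 205.6792°
tangent length = C·cosβ = 43.8748
L = (r1+r2)·wrap + 2·C·cosβ = 10·3.5898 + 2·43.8748 = 123.6474

L=123.647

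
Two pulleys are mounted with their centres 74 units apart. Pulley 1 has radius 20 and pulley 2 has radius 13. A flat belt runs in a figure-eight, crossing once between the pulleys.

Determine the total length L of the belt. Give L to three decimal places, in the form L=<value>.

crossed belt: β = asin((r1+r2)/C) = asin(33/74) = 26.4839°
wrap1 = wrap2 = π + 2β = 232.9678°
tangent length = C·cosβ = 66.2344
L = (r1+r2)·wrap + 2·C·cosβ = 33·4.0661 + 2·66.2344 = 266.6487

L=266.649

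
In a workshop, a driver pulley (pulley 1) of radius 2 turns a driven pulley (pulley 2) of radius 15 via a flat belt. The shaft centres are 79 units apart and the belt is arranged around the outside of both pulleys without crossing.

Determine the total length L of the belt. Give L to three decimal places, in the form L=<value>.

L=213.551

open belt: β = asin((r2−r1)/C) = asin(13/79) = 9.4715°
wrap1 = π − 2β = 161.0570°
wrap2 = π + 2β = 198.9430°
tangent length = C·cosβ = 77.9230
L = r1·wrap1 + r2·wrap2 + 2·C·cosβ = 2·2.8110 + 15·3.4722 + 2·77.9230 = 213.5512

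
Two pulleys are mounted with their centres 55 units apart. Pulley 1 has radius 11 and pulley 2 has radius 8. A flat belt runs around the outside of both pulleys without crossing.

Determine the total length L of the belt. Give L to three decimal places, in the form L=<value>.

open belt: β = asin((r2−r1)/C) = asin(-3/55) = -3.1268°
wrap1 = π − 2β = 186.2536°
wrap2 = π + 2β = 173.7464°
tangent length = C·cosβ = 54.9181
L = r1·wrap1 + r2·wrap2 + 2·C·cosβ = 11·3.2507 + 8·3.0324 + 2·54.9181 = 169.8539

L=169.854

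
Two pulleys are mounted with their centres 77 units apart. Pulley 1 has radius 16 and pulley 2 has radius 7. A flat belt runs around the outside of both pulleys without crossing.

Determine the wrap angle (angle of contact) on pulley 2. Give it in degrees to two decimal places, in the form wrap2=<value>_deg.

wrap2=166.58_deg

open belt: β = asin((r2−r1)/C) = asin(-9/77) = -6.7123°
wrap1 = π − 2β = 193.4245°
wrap2 = π + 2β = 166.5755°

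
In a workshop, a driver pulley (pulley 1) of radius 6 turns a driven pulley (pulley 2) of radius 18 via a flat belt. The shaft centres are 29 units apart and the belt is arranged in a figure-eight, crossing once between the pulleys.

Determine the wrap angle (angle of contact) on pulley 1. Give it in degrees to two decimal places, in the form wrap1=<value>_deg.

crossed belt: β = asin((r1+r2)/C) = asin(24/29) = 55.8516°
wrap1 = wrap2 = π + 2β = 291.7032°

wrap1=291.70_deg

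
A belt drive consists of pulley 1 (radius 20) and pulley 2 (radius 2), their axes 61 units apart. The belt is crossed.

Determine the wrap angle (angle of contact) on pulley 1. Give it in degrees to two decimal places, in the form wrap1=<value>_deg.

wrap1=222.28_deg

crossed belt: β = asin((r1+r2)/C) = asin(22/61) = 21.1405°
wrap1 = wrap2 = π + 2β = 222.2809°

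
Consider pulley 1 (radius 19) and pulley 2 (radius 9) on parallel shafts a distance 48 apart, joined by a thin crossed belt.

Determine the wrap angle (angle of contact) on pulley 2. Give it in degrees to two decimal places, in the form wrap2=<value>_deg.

crossed belt: β = asin((r1+r2)/C) = asin(28/48) = 35.6853°
wrap1 = wrap2 = π + 2β = 251.3707°

wrap2=251.37_deg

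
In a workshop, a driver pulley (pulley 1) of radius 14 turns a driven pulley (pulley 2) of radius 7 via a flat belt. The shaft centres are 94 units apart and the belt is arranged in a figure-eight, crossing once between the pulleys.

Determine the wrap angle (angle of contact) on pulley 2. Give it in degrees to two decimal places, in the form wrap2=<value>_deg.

crossed belt: β = asin((r1+r2)/C) = asin(21/94) = 12.9091°
wrap1 = wrap2 = π + 2β = 205.8181°

wrap2=205.82_deg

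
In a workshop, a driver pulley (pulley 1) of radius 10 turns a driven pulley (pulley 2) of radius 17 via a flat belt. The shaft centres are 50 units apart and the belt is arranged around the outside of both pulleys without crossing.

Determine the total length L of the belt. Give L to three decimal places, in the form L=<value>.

L=185.805

open belt: β = asin((r2−r1)/C) = asin(7/50) = 8.0478°
wrap1 = π − 2β = 163.9043°
wrap2 = π + 2β = 196.0957°
tangent length = C·cosβ = 49.5076
L = r1·wrap1 + r2·wrap2 + 2·C·cosβ = 10·2.8607 + 17·3.4225 + 2·49.5076 = 185.8046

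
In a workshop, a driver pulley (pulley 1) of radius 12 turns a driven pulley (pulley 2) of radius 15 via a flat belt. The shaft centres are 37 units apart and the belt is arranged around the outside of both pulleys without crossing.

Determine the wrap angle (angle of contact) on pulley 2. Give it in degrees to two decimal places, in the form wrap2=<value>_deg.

wrap2=189.30_deg

open belt: β = asin((r2−r1)/C) = asin(3/37) = 4.6507°
wrap1 = π − 2β = 170.6986°
wrap2 = π + 2β = 189.3014°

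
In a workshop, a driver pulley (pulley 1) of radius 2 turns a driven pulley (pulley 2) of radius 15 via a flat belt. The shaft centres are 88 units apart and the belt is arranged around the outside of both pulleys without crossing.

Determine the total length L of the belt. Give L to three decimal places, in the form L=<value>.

open belt: β = asin((r2−r1)/C) = asin(13/88) = 8.4952°
wrap1 = π − 2β = 163.0095°
wrap2 = π + 2β = 196.9905°
tangent length = C·cosβ = 87.0345
L = r1·wrap1 + r2·wrap2 + 2·C·cosβ = 2·2.8451 + 15·3.4381 + 2·87.0345 = 231.3310

L=231.331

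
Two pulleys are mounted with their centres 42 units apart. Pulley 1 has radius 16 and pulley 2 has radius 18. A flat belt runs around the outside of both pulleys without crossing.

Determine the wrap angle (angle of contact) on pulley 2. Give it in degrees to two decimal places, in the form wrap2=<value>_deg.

wrap2=185.46_deg

open belt: β = asin((r2−r1)/C) = asin(2/42) = 2.7294°
wrap1 = π − 2β = 174.5412°
wrap2 = π + 2β = 185.4588°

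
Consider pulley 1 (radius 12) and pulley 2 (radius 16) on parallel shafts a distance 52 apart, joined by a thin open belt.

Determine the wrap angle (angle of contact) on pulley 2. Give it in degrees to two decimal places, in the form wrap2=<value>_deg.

wrap2=188.82_deg

open belt: β = asin((r2−r1)/C) = asin(4/52) = 4.4117°
wrap1 = π − 2β = 171.1765°
wrap2 = π + 2β = 188.8235°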